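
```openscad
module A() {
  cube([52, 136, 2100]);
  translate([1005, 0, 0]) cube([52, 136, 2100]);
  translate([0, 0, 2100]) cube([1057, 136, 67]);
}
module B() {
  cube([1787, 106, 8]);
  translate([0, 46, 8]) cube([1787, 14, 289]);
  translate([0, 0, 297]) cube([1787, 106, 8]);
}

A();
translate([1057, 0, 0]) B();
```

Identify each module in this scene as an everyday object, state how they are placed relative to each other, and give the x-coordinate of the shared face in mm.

A is a door frame. B is an I-beam. The I-beam is against the door frame's +x side, with their −y faces flush. The x-coordinate of the shared face is 1057 mm.

The door frame's +x face and the I-beam's −x face are both at x = 1057 mm.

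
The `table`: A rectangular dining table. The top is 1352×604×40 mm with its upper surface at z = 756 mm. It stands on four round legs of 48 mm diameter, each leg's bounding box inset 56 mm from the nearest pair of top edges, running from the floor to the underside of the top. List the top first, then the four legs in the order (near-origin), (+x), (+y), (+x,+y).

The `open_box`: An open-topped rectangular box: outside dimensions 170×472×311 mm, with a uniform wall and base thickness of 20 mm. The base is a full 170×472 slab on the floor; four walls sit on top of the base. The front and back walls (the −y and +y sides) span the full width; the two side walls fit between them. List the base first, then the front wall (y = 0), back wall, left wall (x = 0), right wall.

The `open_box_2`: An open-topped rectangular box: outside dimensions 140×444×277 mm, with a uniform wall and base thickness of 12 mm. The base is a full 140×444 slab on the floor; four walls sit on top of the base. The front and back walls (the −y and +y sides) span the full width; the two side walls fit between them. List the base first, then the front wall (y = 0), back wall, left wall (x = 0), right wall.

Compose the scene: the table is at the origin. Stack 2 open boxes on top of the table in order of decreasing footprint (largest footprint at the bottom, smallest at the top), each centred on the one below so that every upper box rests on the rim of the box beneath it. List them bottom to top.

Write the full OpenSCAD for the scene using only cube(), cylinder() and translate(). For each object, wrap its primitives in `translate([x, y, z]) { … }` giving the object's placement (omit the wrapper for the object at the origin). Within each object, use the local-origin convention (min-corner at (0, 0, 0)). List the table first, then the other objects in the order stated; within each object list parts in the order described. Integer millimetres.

translate([0, 0, 716]) cube([1352, 604, 40]);
translate([80, 80, 0]) cylinder(h = 716, r = 24);
translate([1272, 80, 0]) cylinder(h = 716, r = 24);
translate([80, 524, 0]) cylinder(h = 716, r = 24);
translate([1272, 524, 0]) cylinder(h = 716, r = 24);
translate([591, 66, 756]) {
  cube([170, 472, 20]);
  translate([0, 0, 20]) cube([170, 20, 291]);
  translate([0, 452, 20]) cube([170, 20, 291]);
  translate([0, 20, 20]) cube([20, 432, 291]);
  translate([150, 20, 20]) cube([20, 432, 291]);
}
translate([606, 80, 1067]) {
  cube([140, 444, 12]);
  translate([0, 0, 12]) cube([140, 12, 265]);
  translate([0, 432, 12]) cube([140, 12, 265]);
  translate([0, 12, 12]) cube([12, 420, 265]);
  translate([128, 12, 12]) cube([12, 420, 265]);
}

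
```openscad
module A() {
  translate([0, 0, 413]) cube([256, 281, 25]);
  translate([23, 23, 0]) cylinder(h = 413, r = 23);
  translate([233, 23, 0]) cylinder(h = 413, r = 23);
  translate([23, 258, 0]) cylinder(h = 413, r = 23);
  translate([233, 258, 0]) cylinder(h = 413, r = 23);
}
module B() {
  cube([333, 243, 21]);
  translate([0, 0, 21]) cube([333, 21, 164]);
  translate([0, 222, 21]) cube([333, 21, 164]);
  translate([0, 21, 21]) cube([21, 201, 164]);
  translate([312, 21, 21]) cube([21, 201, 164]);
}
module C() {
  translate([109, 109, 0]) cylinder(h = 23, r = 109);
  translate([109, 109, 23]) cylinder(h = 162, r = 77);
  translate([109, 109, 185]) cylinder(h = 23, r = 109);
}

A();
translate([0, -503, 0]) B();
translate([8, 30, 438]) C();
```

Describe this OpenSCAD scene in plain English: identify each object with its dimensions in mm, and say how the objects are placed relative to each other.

A is a simple wooden stool: a rectangular seat 256 mm (x) by 281 mm (y), 25 mm thick, top face at z = 438 mm, on four round legs, each 46 mm in diameter. The legs rest on z = 0, each leg's axis is inset half a diameter from the nearest pair of seat edges (so the leg's bounding box is flush with the corner).

B is an open-topped rectangular box: outside dimensions 333×243×185 mm, with a uniform wall and base thickness of 21 mm. The base is a full 333×243 slab on the floor; four walls sit on top of the base. The front and back walls (the −y and +y sides) span the full width; the two side walls fit between them.

C is a spool: two coaxial disc flanges of radius 109 mm and thickness 23 mm, joined by a core cylinder of radius 77 mm and height 162 mm. The lower flange rests on z = 0 and the three cylinders share a vertical axis.

The open box is on the floor beside the stool on its −y side. The spool is on top of the stool.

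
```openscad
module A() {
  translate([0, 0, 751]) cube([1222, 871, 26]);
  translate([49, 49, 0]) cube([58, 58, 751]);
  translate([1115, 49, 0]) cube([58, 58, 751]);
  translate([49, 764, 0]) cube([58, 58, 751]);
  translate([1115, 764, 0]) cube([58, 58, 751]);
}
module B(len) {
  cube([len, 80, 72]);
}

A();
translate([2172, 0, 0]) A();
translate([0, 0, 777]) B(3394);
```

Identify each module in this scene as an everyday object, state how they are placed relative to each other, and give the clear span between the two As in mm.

A is a table. B is a beam. A beam spans the tops of two tables. The clear span between the two tables is 950 mm.

Second table starts at x = 2172; first ends at x = 1222; clear span = 2172 − 1222 = 950 mm.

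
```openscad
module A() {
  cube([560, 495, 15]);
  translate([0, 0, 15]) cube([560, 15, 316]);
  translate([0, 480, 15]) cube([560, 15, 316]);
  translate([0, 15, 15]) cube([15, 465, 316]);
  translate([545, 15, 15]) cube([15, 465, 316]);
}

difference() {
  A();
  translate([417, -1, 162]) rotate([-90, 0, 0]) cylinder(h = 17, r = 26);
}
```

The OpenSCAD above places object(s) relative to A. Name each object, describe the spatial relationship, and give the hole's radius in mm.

A is an open box. The open box has a circular hole through its front wall. The hole's radius is 26 mm.

The subtracted cylinder has r = 26 mm.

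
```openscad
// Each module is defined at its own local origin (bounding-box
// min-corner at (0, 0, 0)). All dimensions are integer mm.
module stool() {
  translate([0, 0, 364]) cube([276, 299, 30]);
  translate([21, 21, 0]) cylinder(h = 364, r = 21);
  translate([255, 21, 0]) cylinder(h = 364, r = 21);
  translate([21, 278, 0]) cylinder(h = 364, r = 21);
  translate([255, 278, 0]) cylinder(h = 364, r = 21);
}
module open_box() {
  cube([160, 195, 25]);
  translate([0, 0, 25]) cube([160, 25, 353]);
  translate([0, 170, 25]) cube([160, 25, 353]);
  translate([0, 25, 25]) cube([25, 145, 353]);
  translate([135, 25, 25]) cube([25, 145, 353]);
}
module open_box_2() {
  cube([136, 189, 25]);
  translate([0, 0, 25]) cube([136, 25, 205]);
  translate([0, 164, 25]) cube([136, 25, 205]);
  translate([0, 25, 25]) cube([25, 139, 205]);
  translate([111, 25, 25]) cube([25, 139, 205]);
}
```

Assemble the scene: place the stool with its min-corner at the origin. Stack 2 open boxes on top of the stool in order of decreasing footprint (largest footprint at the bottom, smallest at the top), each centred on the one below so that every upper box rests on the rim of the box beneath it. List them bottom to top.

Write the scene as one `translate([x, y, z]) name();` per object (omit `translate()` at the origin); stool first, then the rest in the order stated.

stool();
translate([58, 52, 394]) open_box();
translate([70, 55, 772]) open_box_2();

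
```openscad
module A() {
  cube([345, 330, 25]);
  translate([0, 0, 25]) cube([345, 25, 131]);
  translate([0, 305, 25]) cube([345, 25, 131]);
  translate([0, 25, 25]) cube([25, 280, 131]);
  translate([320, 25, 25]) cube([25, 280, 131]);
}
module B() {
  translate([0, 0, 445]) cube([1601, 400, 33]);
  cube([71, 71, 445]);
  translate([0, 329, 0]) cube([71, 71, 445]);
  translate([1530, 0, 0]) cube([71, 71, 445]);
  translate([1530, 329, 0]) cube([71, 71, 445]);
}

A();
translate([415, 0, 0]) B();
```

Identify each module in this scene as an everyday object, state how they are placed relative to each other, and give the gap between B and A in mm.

A is an open box. B is a bench. The bench is on the floor beside the open box on its +x side. The gap between the bench and the open box is 70 mm.

The bench's nearest face is 70 mm from the open box's +x face.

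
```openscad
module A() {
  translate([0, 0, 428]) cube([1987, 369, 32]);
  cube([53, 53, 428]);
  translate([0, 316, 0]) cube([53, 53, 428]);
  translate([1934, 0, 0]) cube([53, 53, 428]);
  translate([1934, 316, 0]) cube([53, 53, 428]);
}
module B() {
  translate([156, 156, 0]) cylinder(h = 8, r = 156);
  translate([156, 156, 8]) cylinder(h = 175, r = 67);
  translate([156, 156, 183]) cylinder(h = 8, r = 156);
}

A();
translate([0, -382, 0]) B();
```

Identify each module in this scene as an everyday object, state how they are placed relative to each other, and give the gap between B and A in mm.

The spool's nearest face is 70 mm from the bench's −y face.

A is a bench. B is a spool. The spool is on the floor beside the bench on its −y side. The gap between the spool and the bench is 70 mm.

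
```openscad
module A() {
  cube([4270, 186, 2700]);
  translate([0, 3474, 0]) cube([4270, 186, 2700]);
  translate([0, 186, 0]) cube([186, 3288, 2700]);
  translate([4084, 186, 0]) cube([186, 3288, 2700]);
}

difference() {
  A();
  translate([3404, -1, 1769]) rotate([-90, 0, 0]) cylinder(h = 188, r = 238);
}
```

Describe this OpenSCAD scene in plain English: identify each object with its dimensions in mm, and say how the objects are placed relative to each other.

A is the wall frame of a small rectangular building: four walls, each 2700 mm tall and 186 mm thick, enclosing a footprint 4270 mm (x) by 3660 mm (y) outside-to-outside, with no floor or roof. The front and back walls (the −y and +y sides) span the full width; the two side walls fit between them.

The house frame has a circular hole of radius 238 mm through its front wall, centred at (x = 3404, z = 1769).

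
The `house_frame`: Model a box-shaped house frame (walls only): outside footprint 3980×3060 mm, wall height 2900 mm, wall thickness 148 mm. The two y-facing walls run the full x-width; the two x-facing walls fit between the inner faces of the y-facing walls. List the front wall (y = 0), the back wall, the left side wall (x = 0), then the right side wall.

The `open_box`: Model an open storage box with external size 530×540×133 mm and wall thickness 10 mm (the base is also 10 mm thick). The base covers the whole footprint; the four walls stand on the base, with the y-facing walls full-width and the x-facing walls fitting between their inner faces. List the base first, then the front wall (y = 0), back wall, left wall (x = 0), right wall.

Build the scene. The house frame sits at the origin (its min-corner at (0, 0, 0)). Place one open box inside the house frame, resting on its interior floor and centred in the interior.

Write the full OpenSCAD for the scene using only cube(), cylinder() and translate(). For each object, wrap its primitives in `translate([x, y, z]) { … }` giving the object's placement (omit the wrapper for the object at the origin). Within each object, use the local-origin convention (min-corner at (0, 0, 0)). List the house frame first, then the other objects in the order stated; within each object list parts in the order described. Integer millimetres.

cube([3980, 148, 2900]);
translate([0, 2912, 0]) cube([3980, 148, 2900]);
translate([0, 148, 0]) cube([148, 2764, 2900]);
translate([3832, 148, 0]) cube([148, 2764, 2900]);
translate([1725, 1260, 0]) {
  cube([530, 540, 10]);
  translate([0, 0, 10]) cube([530, 10, 123]);
  translate([0, 530, 10]) cube([530, 10, 123]);
  translate([0, 10, 10]) cube([10, 520, 123]);
  translate([520, 10, 10]) cube([10, 520, 123]);
}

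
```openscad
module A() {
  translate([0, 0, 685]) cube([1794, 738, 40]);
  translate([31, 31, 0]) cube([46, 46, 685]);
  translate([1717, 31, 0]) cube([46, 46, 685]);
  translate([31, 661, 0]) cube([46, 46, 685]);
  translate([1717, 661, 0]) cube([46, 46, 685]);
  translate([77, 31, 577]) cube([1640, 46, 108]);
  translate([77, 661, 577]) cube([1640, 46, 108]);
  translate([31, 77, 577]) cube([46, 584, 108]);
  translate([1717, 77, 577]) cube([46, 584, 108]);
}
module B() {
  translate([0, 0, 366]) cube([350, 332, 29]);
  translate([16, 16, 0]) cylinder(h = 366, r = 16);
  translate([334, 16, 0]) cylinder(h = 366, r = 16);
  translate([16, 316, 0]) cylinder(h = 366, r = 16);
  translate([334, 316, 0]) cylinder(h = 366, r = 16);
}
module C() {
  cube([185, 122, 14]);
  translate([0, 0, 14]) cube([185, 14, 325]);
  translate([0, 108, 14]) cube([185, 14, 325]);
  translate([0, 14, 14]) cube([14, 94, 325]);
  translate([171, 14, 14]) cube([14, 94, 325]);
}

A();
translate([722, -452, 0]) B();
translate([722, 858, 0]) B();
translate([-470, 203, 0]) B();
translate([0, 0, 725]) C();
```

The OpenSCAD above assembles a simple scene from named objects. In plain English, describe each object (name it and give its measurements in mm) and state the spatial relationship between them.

A is a table with a 1794×738 mm rectangular top, 40 mm thick, top surface at z = 725 mm, supported by four 46×46 mm square legs, each inset 31 mm from the nearest pair of top edges, running from the floor. Four apron rails, 46 mm thick and 108 mm tall, run between adjacent legs with their top edges flush with the underside of the top and their outer faces flush with the legs' outer faces.

B is a four-legged stool. The seat is 350×332 mm, 29 mm thick, top at z = 395 mm. It stands on four round legs, each 32 mm in diameter, from z = 0 to the seat underside, each leg's axis is inset half a diameter from the nearest pair of seat edges (so the leg's bounding box is flush with the corner).

C is an open storage box with external size 185×122×339 mm and wall thickness 14 mm (the base is also 14 mm thick). The base covers the whole footprint; the four walls stand on the base, with the y-facing walls full-width and the x-facing walls fitting between their inner faces.

Three stools sit around the table at the −y, +y, −x sides. The open box is on top of the table.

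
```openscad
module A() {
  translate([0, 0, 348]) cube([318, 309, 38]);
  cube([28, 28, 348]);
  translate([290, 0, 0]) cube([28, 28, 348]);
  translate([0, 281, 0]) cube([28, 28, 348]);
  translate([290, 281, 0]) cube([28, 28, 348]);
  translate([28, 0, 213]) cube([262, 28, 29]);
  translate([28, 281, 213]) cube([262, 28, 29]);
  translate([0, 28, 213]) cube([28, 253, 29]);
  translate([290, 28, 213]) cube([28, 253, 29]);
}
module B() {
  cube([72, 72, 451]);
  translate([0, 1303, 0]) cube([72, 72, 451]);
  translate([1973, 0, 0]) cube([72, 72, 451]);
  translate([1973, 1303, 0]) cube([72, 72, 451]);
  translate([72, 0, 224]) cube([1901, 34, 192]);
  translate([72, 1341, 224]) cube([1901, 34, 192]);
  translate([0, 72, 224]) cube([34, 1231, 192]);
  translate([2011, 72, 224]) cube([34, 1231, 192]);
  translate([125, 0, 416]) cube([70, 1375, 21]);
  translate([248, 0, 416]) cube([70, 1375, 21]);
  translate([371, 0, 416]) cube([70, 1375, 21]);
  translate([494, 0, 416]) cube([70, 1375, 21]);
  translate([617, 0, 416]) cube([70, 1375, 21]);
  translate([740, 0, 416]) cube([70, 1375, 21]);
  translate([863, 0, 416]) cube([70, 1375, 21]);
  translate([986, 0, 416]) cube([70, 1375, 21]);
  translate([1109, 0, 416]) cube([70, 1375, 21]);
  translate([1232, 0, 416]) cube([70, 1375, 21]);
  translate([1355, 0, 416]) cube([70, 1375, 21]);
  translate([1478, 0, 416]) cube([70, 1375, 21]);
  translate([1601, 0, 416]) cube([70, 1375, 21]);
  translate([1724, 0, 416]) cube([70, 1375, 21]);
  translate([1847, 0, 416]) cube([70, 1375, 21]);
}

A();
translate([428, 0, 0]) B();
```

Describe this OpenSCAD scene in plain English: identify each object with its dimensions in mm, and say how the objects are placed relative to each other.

A is a four-legged stool. The seat is 318×309 mm, 38 mm thick, top at z = 386 mm. It stands on four square legs, each 28×28 mm in cross-section, from z = 0 to the seat underside, each flush with a corner of the seat. Four stretchers, 28 mm wide and 29 mm tall, connect adjacent legs with their undersides at z = 213 mm, each running between the inner faces of the legs it joins and aligned with the legs' outer faces on the other axis.

B is a bed frame 2045 mm long (x) by 1375 mm wide (y). Four 72×72 mm corner posts, 451 mm tall, at the corners of the footprint. Four rails of 34 mm thickness and 192 mm height run between adjacent posts with their undersides at z = 224 mm, their outer faces flush with the outside of the frame (the two x-running rails run between the posts' inner faces; the two y-running rails run between the posts' inner faces). 15 slats, each 70 mm wide (x) and 21 mm thick, lie across the top of the two x-running rails, running the full 1375 mm width of the frame in y; the slats are evenly spaced along x between the inner faces of the end posts with equal gaps (rounded down to the nearest mm) at the −x end and between each pair — any rounding remainder accumulates at the +x end.

The bed frame is on the floor beside the stool on its +x side.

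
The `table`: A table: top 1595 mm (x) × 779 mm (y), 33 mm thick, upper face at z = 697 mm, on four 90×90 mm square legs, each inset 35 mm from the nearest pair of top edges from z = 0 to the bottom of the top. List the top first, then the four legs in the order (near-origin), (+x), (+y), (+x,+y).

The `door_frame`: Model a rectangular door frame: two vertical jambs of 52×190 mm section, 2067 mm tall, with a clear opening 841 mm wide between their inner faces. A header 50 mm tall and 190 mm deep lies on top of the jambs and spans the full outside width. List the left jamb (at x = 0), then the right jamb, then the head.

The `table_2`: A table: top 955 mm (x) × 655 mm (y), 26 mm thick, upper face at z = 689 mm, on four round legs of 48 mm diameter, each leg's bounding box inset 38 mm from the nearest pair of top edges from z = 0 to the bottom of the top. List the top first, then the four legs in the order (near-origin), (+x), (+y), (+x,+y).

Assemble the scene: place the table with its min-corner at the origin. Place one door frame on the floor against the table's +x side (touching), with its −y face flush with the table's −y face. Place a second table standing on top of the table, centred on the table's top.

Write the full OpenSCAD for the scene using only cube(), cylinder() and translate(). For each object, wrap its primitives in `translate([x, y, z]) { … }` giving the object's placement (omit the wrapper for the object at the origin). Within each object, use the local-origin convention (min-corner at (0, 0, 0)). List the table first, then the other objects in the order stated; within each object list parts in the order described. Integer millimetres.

translate([0, 0, 664]) cube([1595, 779, 33]);
translate([35, 35, 0]) cube([90, 90, 664]);
translate([1470, 35, 0]) cube([90, 90, 664]);
translate([35, 654, 0]) cube([90, 90, 664]);
translate([1470, 654, 0]) cube([90, 90, 664]);
translate([1595, 0, 0]) {
  cube([52, 190, 2067]);
  translate([893, 0, 0]) cube([52, 190, 2067]);
  translate([0, 0, 2067]) cube([945, 190, 50]);
}
translate([320, 62, 697]) {
  translate([0, 0, 663]) cube([955, 655, 26]);
  translate([62, 62, 0]) cylinder(h = 663, r = 24);
  translate([893, 62, 0]) cylinder(h = 663, r = 24);
  translate([62, 593, 0]) cylinder(h = 663, r = 24);
  translate([893, 593, 0]) cylinder(h = 663, r = 24);
}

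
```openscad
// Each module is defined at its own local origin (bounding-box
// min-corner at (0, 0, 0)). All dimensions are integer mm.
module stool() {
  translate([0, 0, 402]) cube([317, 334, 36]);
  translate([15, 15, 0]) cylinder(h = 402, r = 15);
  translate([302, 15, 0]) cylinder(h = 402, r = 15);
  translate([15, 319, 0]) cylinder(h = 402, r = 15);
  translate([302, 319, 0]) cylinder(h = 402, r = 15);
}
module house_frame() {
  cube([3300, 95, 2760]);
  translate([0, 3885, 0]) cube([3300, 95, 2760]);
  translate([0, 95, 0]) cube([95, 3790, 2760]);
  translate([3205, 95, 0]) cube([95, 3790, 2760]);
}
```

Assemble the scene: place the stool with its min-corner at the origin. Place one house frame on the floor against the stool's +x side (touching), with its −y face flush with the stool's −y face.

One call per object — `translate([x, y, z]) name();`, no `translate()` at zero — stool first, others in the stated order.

stool();
translate([317, 0, 0]) house_frame();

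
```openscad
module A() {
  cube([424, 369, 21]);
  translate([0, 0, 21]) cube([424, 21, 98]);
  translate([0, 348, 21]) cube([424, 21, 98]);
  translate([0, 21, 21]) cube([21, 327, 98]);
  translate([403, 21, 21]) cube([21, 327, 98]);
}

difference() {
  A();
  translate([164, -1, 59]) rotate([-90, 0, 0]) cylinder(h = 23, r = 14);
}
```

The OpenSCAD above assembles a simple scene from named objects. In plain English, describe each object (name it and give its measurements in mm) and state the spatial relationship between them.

A is an open-topped rectangular box: outside dimensions 424×369×119 mm, with a uniform wall and base thickness of 21 mm. The base is a full 424×369 slab on the floor; four walls sit on top of the base. The front and back walls (the −y and +y sides) span the full width; the two side walls fit between them.

The open box has a circular hole of radius 14 mm through its front wall, centred at (x = 164, z = 59).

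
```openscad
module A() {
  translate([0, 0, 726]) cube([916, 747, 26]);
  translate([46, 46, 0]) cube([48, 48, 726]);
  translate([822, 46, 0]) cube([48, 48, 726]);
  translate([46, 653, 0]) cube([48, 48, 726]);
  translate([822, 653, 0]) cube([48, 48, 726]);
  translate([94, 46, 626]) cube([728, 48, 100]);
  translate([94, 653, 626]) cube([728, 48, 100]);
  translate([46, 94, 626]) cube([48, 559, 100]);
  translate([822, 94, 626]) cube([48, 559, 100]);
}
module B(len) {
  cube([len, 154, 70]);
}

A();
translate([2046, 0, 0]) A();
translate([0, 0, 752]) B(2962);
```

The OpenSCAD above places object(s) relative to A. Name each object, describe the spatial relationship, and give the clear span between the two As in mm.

A is a table. B is a beam. A beam spans the tops of two tables. The clear span between the two tables is 1130 mm.

Second table starts at x = 2046; first ends at x = 916; clear span = 2046 − 916 = 1130 mm.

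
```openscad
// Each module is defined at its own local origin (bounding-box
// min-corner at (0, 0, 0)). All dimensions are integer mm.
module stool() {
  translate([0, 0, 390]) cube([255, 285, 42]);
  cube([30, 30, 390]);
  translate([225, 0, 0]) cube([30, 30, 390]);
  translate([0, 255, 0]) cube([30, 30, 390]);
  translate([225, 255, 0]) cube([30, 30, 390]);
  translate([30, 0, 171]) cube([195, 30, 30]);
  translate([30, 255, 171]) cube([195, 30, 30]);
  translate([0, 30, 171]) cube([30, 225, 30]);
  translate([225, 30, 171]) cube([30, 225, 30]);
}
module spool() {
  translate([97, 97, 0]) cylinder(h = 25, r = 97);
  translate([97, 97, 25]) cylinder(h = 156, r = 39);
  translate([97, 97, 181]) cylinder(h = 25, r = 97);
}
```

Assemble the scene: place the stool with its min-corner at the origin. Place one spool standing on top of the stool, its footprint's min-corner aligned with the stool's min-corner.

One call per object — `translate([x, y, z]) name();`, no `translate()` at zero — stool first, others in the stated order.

stool();
translate([0, 0, 432]) spool();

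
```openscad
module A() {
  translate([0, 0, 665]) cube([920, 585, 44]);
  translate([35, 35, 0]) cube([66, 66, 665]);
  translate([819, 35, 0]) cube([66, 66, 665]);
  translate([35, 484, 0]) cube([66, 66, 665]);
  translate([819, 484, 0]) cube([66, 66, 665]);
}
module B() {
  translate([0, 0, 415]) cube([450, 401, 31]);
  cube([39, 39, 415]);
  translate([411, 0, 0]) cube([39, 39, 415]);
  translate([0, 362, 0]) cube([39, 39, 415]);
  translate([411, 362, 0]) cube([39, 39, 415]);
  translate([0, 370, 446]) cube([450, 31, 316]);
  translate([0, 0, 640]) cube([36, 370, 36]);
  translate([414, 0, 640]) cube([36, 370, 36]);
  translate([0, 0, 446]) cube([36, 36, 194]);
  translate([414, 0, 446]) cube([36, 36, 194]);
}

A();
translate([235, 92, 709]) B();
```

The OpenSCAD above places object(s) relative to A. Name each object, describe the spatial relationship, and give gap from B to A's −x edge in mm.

The chair's min-x is at 235; the table's min-x is 0; gap = 235 mm.

A is a table. B is a chair. The chair is on top of the table, centred. The gap from the chair to the table's −x edge is 235 mm.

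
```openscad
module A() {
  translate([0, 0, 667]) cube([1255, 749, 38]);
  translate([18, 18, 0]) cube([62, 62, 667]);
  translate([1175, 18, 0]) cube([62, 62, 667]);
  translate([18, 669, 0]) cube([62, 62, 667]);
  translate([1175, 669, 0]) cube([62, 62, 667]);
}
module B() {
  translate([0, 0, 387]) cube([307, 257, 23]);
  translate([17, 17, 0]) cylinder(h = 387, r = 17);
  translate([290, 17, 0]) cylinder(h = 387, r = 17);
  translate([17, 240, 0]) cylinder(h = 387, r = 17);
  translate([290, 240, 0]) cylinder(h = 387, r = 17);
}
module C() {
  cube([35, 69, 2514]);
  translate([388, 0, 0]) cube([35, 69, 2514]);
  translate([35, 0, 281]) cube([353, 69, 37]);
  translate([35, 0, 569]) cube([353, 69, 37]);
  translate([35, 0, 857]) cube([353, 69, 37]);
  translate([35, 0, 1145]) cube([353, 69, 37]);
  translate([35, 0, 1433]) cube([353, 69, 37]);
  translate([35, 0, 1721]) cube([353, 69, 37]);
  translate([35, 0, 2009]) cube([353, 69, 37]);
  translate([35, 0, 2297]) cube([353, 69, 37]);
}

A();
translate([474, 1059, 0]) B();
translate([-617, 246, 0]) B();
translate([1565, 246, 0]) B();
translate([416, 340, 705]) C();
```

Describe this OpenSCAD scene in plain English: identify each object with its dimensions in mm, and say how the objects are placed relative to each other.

A is a table: top 1255 mm (x) × 749 mm (y), 38 mm thick, upper face at z = 705 mm, on four 62×62 mm square legs, each inset 18 mm from the nearest pair of top edges, running from z = 0 to the bottom of the top.

B is a four-legged stool. The seat is a 307×257×23 mm slab whose top surface is at z = 410 mm; four round legs, each 34 mm in diameter, run from the floor (z = 0) to the underside of the seat, each leg's axis is inset half a diameter from the nearest pair of seat edges (so the leg's bounding box is flush with the corner).

C is a straight ladder. Two 35×69 mm vertical rails, 2514 mm tall, stand 423 mm apart (outside-to-outside) with their front faces coplanar on the −y side. 8 rungs, each 69 mm deep and 37 mm tall, span between the inner faces of the rails, front faces flush with the rails. The lowest rung's underside is at z = 281 mm and rungs are spaced 288 mm apart (underside to underside).

Three stools sit around the table at the +y, −x, +x sides. The ladder is on top of the table, centred.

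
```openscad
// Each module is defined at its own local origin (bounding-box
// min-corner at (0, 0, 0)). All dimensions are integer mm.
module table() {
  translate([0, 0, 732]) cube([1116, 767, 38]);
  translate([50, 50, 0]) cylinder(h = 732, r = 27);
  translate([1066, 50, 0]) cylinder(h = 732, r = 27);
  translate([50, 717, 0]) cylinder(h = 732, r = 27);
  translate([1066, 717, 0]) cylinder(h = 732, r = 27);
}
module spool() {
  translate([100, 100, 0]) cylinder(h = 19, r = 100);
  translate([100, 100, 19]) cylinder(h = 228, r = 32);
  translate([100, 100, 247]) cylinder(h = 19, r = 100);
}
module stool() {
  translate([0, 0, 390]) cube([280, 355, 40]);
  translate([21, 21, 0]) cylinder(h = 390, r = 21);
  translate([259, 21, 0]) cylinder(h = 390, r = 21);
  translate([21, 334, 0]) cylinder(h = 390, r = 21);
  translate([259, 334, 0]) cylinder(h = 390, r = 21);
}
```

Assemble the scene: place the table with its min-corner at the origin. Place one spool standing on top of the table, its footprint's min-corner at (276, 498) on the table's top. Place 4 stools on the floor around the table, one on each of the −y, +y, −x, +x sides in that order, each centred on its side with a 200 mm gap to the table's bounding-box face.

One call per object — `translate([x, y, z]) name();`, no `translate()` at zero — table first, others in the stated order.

table();
translate([276, 498, 770]) spool();
translate([418, -555, 0]) stool();
translate([418, 967, 0]) stool();
translate([-480, 206, 0]) stool();
translate([1316, 206, 0]) stool();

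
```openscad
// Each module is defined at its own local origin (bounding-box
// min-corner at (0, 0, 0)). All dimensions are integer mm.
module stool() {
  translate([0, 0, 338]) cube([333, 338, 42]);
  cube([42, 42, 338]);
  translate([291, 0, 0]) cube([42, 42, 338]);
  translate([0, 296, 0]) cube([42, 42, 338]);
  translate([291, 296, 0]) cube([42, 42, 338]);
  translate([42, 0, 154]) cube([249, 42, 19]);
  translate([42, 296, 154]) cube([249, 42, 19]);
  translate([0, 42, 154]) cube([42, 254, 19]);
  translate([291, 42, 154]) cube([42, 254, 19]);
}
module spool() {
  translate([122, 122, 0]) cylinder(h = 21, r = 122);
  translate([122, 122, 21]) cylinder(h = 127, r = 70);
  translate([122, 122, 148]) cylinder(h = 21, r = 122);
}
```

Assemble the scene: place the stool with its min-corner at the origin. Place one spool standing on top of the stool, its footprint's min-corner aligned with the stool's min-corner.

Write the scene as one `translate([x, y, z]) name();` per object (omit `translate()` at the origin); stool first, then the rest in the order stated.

stool();
translate([0, 0, 380]) spool();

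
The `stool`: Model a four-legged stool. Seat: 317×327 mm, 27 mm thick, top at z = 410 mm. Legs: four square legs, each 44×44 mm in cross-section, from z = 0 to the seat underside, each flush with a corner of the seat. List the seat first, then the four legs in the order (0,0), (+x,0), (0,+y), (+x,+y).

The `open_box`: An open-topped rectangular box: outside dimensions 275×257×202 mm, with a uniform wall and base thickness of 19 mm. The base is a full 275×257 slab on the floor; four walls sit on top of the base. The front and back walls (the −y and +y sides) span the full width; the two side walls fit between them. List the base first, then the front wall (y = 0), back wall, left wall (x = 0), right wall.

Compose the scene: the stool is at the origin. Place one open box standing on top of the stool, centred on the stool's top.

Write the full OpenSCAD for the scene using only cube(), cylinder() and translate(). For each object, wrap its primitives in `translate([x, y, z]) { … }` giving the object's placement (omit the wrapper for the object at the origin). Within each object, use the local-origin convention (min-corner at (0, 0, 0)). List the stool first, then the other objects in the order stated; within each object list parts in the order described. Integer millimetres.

translate([0, 0, 383]) cube([317, 327, 27]);
cube([44, 44, 383]);
translate([273, 0, 0]) cube([44, 44, 383]);
translate([0, 283, 0]) cube([44, 44, 383]);
translate([273, 283, 0]) cube([44, 44, 383]);
translate([21, 35, 410]) {
  cube([275, 257, 19]);
  translate([0, 0, 19]) cube([275, 19, 183]);
  translate([0, 238, 19]) cube([275, 19, 183]);
  translate([0, 19, 19]) cube([19, 219, 183]);
  translate([256, 19, 19]) cube([19, 219, 183]);
}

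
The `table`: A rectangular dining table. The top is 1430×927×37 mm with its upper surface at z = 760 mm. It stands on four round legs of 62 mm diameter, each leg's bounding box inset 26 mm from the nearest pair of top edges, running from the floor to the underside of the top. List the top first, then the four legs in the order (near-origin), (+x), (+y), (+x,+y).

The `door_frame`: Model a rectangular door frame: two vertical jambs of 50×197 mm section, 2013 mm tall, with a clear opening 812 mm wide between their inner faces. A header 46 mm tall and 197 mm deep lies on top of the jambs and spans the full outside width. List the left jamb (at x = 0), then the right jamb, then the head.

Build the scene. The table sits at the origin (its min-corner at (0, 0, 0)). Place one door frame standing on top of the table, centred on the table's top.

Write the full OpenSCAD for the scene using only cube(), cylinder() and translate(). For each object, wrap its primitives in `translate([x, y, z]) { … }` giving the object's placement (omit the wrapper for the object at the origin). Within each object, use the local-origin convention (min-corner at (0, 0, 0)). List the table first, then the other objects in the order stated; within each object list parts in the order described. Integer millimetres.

translate([0, 0, 723]) cube([1430, 927, 37]);
translate([57, 57, 0]) cylinder(h = 723, r = 31);
translate([1373, 57, 0]) cylinder(h = 723, r = 31);
translate([57, 870, 0]) cylinder(h = 723, r = 31);
translate([1373, 870, 0]) cylinder(h = 723, r = 31);
translate([259, 365, 760]) {
  cube([50, 197, 2013]);
  translate([862, 0, 0]) cube([50, 197, 2013]);
  translate([0, 0, 2013]) cube([912, 197, 46]);
}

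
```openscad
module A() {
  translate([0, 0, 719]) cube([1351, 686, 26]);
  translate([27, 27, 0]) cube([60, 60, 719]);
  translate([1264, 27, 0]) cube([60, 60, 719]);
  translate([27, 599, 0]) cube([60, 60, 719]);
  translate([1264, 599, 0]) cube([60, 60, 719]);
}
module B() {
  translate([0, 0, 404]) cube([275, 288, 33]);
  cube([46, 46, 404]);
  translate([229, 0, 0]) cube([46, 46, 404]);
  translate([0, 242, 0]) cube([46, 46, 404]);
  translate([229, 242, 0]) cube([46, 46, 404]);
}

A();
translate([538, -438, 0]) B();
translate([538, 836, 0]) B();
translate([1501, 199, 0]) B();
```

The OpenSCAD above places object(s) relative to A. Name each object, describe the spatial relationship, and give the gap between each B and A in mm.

A is a table. B is a stool. Three stools sit around the table at the −y, +y, +x sides. The gap between each stool and the table is 150 mm.

Each stool's nearest face is 150 mm from the table's bounding box.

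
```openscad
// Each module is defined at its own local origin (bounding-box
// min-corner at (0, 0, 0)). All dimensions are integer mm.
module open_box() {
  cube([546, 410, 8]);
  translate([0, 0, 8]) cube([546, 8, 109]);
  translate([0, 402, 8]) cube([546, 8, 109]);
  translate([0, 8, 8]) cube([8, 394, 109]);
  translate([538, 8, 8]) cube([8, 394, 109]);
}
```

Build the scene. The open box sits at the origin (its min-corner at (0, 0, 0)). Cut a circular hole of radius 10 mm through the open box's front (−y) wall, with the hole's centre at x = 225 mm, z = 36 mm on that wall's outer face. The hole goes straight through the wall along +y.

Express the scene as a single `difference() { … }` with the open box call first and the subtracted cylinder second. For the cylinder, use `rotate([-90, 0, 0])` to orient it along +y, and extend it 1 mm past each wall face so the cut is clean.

difference() {
  open_box();
  translate([225, -1, 36]) rotate([-90, 0, 0]) cylinder(h = 10, r = 10);
}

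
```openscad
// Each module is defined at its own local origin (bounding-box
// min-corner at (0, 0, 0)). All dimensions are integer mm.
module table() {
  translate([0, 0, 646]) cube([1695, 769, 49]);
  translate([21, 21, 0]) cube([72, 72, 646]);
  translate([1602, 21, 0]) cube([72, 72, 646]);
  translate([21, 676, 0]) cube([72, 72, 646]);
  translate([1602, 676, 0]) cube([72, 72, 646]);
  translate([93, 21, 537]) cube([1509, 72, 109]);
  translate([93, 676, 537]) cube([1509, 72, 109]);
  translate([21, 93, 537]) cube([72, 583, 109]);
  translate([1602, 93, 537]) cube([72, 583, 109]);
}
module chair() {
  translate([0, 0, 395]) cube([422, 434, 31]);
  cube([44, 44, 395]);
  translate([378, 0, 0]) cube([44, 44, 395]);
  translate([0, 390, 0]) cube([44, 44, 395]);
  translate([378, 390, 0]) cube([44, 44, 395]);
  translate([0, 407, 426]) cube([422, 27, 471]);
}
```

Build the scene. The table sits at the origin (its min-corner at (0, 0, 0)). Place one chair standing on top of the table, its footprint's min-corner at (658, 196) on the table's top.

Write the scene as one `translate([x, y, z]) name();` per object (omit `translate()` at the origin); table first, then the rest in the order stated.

table();
translate([658, 196, 695]) chair();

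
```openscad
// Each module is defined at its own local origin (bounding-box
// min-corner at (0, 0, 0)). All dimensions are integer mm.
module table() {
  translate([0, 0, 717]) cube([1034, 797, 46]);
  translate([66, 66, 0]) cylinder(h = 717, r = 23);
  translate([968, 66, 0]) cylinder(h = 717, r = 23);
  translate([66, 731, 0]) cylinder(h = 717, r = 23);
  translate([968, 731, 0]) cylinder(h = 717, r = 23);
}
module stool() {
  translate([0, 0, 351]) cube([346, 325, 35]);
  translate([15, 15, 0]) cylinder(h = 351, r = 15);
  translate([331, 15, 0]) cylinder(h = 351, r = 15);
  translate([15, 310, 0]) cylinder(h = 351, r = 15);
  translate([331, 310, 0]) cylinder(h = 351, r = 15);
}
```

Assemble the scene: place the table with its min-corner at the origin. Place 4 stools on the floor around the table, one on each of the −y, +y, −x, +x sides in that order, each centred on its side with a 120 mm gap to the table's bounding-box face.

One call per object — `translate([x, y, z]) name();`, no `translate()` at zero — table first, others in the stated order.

table();
translate([344, -445, 0]) stool();
translate([344, 917, 0]) stool();
translate([-466, 236, 0]) stool();
translate([1154, 236, 0]) stool();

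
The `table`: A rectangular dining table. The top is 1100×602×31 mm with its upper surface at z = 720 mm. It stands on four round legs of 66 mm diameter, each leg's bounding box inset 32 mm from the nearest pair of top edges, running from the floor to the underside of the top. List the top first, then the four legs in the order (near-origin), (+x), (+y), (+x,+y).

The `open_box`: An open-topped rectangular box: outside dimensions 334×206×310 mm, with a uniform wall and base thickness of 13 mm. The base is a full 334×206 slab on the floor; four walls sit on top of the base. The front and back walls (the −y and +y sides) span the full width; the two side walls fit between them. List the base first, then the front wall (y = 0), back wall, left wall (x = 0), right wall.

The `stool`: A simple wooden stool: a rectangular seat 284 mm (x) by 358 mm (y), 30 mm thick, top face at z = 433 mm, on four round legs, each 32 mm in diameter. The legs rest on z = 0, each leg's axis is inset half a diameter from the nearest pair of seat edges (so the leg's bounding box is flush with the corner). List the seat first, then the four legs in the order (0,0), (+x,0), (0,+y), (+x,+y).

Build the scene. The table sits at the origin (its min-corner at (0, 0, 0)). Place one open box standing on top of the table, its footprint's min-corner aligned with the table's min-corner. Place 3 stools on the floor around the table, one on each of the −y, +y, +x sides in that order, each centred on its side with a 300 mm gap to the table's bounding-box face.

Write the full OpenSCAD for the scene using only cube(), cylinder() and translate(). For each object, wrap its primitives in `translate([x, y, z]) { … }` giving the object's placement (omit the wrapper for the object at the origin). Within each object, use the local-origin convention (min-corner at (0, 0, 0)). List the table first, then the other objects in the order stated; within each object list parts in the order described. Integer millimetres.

translate([0, 0, 689]) cube([1100, 602, 31]);
translate([65, 65, 0]) cylinder(h = 689, r = 33);
translate([1035, 65, 0]) cylinder(h = 689, r = 33);
translate([65, 537, 0]) cylinder(h = 689, r = 33);
translate([1035, 537, 0]) cylinder(h = 689, r = 33);
translate([0, 0, 720]) {
  cube([334, 206, 13]);
  translate([0, 0, 13]) cube([334, 13, 297]);
  translate([0, 193, 13]) cube([334, 13, 297]);
  translate([0, 13, 13]) cube([13, 180, 297]);
  translate([321, 13, 13]) cube([13, 180, 297]);
}
translate([408, -658, 0]) {
  translate([0, 0, 403]) cube([284, 358, 30]);
  translate([16, 16, 0]) cylinder(h = 403, r = 16);
  translate([268, 16, 0]) cylinder(h = 403, r = 16);
  translate([16, 342, 0]) cylinder(h = 403, r = 16);
  translate([268, 342, 0]) cylinder(h = 403, r = 16);
}
translate([408, 902, 0]) {
  translate([0, 0, 403]) cube([284, 358, 30]);
  translate([16, 16, 0]) cylinder(h = 403, r = 16);
  translate([268, 16, 0]) cylinder(h = 403, r = 16);
  translate([16, 342, 0]) cylinder(h = 403, r = 16);
  translate([268, 342, 0]) cylinder(h = 403, r = 16);
}
translate([1400, 122, 0]) {
  translate([0, 0, 403]) cube([284, 358, 30]);
  translate([16, 16, 0]) cylinder(h = 403, r = 16);
  translate([268, 16, 0]) cylinder(h = 403, r = 16);
  translate([16, 342, 0]) cylinder(h = 403, r = 16);
  translate([268, 342, 0]) cylinder(h = 403, r = 16);
}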